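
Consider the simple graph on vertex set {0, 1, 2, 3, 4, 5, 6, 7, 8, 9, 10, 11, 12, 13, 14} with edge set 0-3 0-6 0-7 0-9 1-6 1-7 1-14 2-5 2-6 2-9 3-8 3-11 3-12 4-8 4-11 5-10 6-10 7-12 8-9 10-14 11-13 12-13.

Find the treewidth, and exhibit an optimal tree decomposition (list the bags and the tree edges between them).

The largest bag has 4 vertices, giving width 3; this decomposition certifies tw(G) ≤ 3. For the lower bound: the 4 vertex sets {5,10,14}, {1}, {6}, {0,2,7,9} are disjoint, each induces a connected subgraph, and every pair is joined by at least one edge of G. Contracting each set to a single vertex therefore yields K_{4} as a minor, and since treewidth is minor-monotone, tw(G) ≥ tw(K_{4}) = 3. The upper and lower bounds meet at 3, so that is the treewidth.

Treewidth 3.
Bags: B1 = {1, 5, 10, 14}  B2 = {1, 5, 6, 10}  B3 = {1, 2, 5, 6}  B4 = {1, 2, 6, 7}  B5 = {0, 2, 6, 7}  B6 = {0, 2, 7, 9}  B7 = {0, 7, 9, 12}  B8 = {0, 3, 9, 12}  B9 = {3, 8, 9, 12}  B10 = {3, 8, 12, 13}  B11 = {3, 8, 11, 13}  B12 = {4, 8, 11, 13}
Tree: B1–B2, B2–B3, B3–B4, B4–B5, B5–B6, B6–B7, B7–B8, B8–B9, B9–B10, B10–B11, B11–B12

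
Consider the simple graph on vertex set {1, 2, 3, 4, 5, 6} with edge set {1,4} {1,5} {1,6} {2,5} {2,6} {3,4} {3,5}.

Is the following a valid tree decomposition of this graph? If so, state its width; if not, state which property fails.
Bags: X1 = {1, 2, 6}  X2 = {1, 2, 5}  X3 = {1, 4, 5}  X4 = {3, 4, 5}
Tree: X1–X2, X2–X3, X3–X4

Yes; width 2.

Every vertex of G appears in some bag (union = {1, 2, 3, 4, 5, 6}); every edge is covered by a bag; and for each vertex v the set of bags containing v is connected in the bag tree. The decomposition is therefore valid. The largest bag has 3 vertices, so the width is 2.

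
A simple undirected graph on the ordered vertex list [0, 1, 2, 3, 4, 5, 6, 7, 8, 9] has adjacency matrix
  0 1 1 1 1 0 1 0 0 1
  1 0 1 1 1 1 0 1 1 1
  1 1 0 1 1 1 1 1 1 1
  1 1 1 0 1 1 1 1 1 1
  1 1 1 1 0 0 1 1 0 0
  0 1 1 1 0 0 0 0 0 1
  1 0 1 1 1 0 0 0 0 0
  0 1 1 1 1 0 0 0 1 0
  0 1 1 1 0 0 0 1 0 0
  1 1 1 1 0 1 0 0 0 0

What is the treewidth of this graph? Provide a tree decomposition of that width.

Treewidth 4.
One such decomposition:
Bags: B1 = {1, 2, 3, 5, 9}  B2 = {0, 1, 2, 3, 9}  B3 = {0, 1, 2, 3, 4}  B4 = {1, 2, 3, 4, 7}  B5 = {1, 2, 3, 7, 8}  B6 = {0, 2, 3, 4, 6}
Tree: B1–B2, B2–B3, B3–B4, B4–B5, B3–B6

The largest bag has 5 vertices, giving width 4; this decomposition certifies tw(G) ≤ 4. Conversely, {0, 1, 2, 3, 9} is a clique of size 5, and the vertices of any clique must share a bag in every tree decomposition; so some bag has ≥ 5 vertices and tw(G) ≥ 4. Therefore the treewidth is 4.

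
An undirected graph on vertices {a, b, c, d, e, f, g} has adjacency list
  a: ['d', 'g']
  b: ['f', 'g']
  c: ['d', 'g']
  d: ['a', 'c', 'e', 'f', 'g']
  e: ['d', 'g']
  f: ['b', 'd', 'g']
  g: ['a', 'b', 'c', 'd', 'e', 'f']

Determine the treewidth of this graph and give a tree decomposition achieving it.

Treewidth 2.
One such decomposition:
Bags: B1 = {d, f, g}  B2 = {a, d, g}  B3 = {b, f, g}  B4 = {c, d, g}  B5 = {d, e, g}
Tree: B1–B2, B1–B3, B1–B4, B4–B5

Every bag has size at most 3, so the width is 3 − 1 = 2 and tw(G) ≤ 2. Conversely, {d, e, g} is a clique of size 3, and the vertices of any clique must share a bag in every tree decomposition; so some bag has ≥ 3 vertices and tw(G) ≥ 2. The upper and lower bounds meet at 2, so that is the treewidth.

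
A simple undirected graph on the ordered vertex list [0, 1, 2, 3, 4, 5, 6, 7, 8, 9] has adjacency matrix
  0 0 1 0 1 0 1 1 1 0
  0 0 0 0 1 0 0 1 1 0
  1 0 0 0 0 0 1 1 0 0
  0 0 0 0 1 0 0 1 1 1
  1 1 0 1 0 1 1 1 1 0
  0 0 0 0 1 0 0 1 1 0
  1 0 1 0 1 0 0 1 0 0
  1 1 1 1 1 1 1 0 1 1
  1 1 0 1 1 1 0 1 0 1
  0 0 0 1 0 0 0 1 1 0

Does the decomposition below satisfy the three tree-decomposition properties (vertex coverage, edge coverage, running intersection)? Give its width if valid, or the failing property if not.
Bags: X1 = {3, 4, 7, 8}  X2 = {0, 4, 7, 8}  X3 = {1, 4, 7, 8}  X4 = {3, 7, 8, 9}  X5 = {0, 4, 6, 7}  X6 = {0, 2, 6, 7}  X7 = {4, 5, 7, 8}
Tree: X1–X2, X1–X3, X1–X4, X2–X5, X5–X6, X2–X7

Vertex coverage: the bags together contain {0, 1, 2, 3, 4, 5, 6, 7, 8, 9}, the full vertex set. Edge coverage: each edge of G has both endpoints in at least one bag. Running intersection: for every vertex, the bags containing it form a connected subtree. All three properties hold, so this is a valid tree decomposition of width max|bag| − 1 = 3, and hence tw(G) ≤ 3.

Yes; width 3.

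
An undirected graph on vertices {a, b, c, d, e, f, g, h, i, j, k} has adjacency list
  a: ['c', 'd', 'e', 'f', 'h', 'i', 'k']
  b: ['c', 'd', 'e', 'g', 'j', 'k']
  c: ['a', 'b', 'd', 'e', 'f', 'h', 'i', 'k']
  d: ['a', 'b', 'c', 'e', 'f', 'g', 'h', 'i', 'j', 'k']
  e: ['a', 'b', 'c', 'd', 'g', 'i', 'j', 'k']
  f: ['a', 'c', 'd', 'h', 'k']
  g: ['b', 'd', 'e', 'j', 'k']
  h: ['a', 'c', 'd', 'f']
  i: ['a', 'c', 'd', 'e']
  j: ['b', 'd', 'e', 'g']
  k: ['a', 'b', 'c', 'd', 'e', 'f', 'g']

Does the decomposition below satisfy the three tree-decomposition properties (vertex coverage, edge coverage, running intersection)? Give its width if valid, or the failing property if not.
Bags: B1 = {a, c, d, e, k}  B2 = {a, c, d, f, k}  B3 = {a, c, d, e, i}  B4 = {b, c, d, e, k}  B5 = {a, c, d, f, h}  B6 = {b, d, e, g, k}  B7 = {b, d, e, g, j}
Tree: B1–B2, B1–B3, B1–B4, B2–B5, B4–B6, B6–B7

Yes; width 4.

Checking the three conditions: (i) the bags cover all of {a, b, c, d, e, f, g, h, i, j, k}; (ii) for each edge, some bag contains both endpoints; (iii) the bags containing any fixed vertex form a subtree. All hold, so the decomposition is valid with width 5 − 1 = 4.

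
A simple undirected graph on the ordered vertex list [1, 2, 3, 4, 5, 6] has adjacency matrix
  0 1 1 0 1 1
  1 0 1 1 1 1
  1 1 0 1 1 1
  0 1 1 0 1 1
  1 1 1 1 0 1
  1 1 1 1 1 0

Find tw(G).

4

A width-4 tree decomposition is:
Bags: B1 = {2, 3, 4, 5, 6}  B2 = {1, 2, 3, 5, 6}
Tree: B1–B2
The largest bag has 5 vertices, giving width 4; this decomposition certifies tw(G) ≤ 4. Conversely, {1, 2, 3, 5, 6} is a clique of size 5, and the vertices of any clique must share a bag in every tree decomposition; so some bag has ≥ 5 vertices and tw(G) ≥ 4. The upper and lower bounds meet at 4, so that is the treewidth.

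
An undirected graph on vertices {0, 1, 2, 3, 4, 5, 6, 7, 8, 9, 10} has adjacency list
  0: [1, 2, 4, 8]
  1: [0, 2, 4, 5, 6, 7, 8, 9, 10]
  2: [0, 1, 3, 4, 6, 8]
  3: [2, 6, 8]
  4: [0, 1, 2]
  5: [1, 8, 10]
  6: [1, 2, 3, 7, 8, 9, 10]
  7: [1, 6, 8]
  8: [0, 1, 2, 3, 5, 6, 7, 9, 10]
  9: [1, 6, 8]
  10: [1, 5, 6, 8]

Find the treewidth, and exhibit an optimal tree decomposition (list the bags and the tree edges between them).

Treewidth 3.
One such decomposition:
Bags: B1 = {1, 2, 6, 8}  B2 = {1, 6, 8, 10}  B3 = {1, 6, 7, 8}  B4 = {1, 6, 8, 9}  B5 = {2, 3, 6, 8}  B6 = {1, 5, 8, 10}  B7 = {0, 1, 2, 8}  B8 = {0, 1, 2, 4}
Tree: B1–B2, B2–B3, B3–B4, B1–B5, B2–B6, B1–B7, B7–B8

The largest bag has 4 vertices, giving width 3; this decomposition certifies tw(G) ≤ 3. For the lower bound, the 4 vertices {0, 1, 2, 8} are pairwise adjacent, and any tree decomposition puts a clique entirely inside one bag — forcing width ≥ 3. Hence tw(G) = 3 exactly.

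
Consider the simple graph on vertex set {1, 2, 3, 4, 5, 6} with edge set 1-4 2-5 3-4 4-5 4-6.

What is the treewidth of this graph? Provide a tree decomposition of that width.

Each bag holds 2 vertices, so the decomposition has width 1, which upper-bounds the treewidth. Since G has at least one edge (e.g. 1–4), it is not an edgeless graph, so tw(G) ≥ 1. Hence tw(G) = 1 exactly.

Treewidth 1.
One such decomposition:
Bags: B1 = {1, 4}  B2 = {4, 5}  B3 = {2, 5}  B4 = {3, 4}  B5 = {4, 6}
Tree: B1–B2, B2–B3, B2–B4, B4–B5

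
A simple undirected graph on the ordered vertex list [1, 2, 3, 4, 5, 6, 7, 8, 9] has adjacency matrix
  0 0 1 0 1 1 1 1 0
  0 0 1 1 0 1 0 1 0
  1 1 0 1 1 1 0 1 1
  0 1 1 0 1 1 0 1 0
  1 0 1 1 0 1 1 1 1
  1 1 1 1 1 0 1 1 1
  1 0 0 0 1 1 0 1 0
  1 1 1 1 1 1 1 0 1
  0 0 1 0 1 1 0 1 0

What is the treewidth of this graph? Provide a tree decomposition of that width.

Treewidth 4.
Bags: B1 = {1, 5, 6, 7, 8}  B2 = {1, 3, 5, 6, 8}  B3 = {3, 4, 5, 6, 8}  B4 = {2, 3, 4, 6, 8}  B5 = {3, 5, 6, 8, 9}
Tree: B1–B2, B2–B3, B3–B4, B2–B5

Every bag has size at most 5, so the width is 5 − 1 = 4 and tw(G) ≤ 4. Conversely, {2, 3, 4, 6, 8} is a clique of size 5, and the vertices of any clique must share a bag in every tree decomposition; so some bag has ≥ 5 vertices and tw(G) ≥ 4. Hence tw(G) = 4 exactly.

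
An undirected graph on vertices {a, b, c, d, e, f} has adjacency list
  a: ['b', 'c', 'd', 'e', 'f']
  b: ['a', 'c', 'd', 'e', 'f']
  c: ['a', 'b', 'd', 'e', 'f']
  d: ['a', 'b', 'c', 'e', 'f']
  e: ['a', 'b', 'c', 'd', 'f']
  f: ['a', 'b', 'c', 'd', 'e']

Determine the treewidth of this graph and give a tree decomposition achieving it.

A single bag containing all 6 vertices is trivially a valid decomposition of width 5. Conversely, {a, b, c, d, e, f} is a clique of size 6, and the vertices of any clique must share a bag in every tree decomposition; so some bag has ≥ 6 vertices and tw(G) ≥ 5. The upper and lower bounds meet at 5, so that is the treewidth.

Treewidth 5.
Bags: B1 = {a, b, c, d, e, f}
Tree: (single bag)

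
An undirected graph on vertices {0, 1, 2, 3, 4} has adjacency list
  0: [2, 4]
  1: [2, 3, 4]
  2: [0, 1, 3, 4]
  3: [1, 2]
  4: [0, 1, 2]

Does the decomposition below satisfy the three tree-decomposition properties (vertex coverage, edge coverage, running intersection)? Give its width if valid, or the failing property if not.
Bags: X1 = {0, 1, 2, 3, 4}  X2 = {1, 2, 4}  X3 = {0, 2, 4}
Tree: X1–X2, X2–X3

No — bags containing vertex 0 are not connected in the tree.

A tree decomposition must satisfy three properties: every vertex lies in some bag; for every edge, both endpoints lie together in some bag; and for every vertex, the bags containing it form a connected subtree. Here bags containing vertex 0 are not connected in the tree, so the decomposition is invalid.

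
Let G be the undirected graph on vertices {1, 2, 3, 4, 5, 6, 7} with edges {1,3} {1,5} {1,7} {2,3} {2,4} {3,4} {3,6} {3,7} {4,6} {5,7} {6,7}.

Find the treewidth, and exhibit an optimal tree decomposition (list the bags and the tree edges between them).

Each bag holds 3 vertices, so the decomposition has width 2, which upper-bounds the treewidth. For the lower bound, the 3 vertices {1, 3, 7} are pairwise adjacent, and any tree decomposition puts a clique entirely inside one bag — forcing width ≥ 2. Combining the bounds, tw(G) = 2.

Treewidth 2.
Bags: B1 = {3, 6, 7}  B2 = {3, 4, 6}  B3 = {2, 3, 4}  B4 = {1, 3, 7}  B5 = {1, 5, 7}
Tree: B1–B2, B2–B3, B1–B4, B4–B5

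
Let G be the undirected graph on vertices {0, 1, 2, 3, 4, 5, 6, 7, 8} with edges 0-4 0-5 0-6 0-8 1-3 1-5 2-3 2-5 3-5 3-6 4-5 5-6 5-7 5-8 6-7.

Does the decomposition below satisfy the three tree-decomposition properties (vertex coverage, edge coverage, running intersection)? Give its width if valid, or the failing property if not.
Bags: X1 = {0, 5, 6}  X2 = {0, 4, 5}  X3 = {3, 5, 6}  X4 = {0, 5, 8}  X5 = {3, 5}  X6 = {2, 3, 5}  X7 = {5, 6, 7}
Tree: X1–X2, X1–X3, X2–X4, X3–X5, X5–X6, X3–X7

No — vertex 1 appears in no bag.

A tree decomposition must satisfy three properties: every vertex lies in some bag; for every edge, both endpoints lie together in some bag; and for every vertex, the bags containing it form a connected subtree. Here vertex 1 appears in no bag, so the decomposition is invalid.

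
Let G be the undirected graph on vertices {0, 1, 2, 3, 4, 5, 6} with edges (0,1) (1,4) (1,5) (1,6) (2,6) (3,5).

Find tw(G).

A width-1 tree decomposition is:
Bags: B1 = {1, 4}  B2 = {1, 6}  B3 = {1, 5}  B4 = {0, 1}  B5 = {2, 6}  B6 = {3, 5}
Tree: B1–B2, B2–B3, B3–B4, B2–B5, B3–B6
Every bag has size at most 2, so the width is 2 − 1 = 1 and tw(G) ≤ 1. Since G has at least one edge (e.g. 1–4), it is not an edgeless graph, so tw(G) ≥ 1. Hence tw(G) = 1 exactly.

1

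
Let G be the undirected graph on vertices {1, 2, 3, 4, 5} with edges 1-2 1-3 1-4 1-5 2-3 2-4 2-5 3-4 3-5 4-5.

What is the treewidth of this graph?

4

A width-4 tree decomposition is:
Bags: B1 = {1, 2, 3, 4, 5}
Tree: (single bag)
A single bag containing all 5 vertices is trivially a valid decomposition of width 4. Conversely, {1, 2, 3, 4, 5} is a clique of size 5, and the vertices of any clique must share a bag in every tree decomposition; so some bag has ≥ 5 vertices and tw(G) ≥ 4. Combining the bounds, tw(G) = 4.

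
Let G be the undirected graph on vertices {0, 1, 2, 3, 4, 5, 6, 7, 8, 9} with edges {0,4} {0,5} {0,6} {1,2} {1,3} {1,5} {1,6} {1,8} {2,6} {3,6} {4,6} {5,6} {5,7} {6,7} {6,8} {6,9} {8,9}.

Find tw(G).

2

A width-2 tree decomposition is:
Bags: B1 = {0, 5, 6}  B2 = {0, 4, 6}  B3 = {1, 5, 6}  B4 = {1, 6, 8}  B5 = {5, 6, 7}  B6 = {1, 3, 6}  B7 = {6, 8, 9}  B8 = {1, 2, 6}
Tree: B1–B2, B1–B3, B3–B4, B3–B5, B3–B6, B4–B7, B3–B8
The largest bag has 3 vertices, giving width 2; this decomposition certifies tw(G) ≤ 2. Conversely, {0, 4, 6} is a clique of size 3, and the vertices of any clique must share a bag in every tree decomposition; so some bag has ≥ 3 vertices and tw(G) ≥ 2. The upper and lower bounds meet at 2, so that is the treewidth.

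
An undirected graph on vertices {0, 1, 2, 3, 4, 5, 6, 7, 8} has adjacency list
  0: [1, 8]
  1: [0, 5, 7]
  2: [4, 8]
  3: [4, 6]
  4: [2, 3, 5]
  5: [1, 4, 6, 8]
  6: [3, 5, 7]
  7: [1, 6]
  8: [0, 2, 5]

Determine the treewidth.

3

A width-3 tree decomposition is:
Bags: B1 = {1, 3, 6, 7}  B2 = {1, 3, 5, 6}  B3 = {1, 3, 4, 5}  B4 = {0, 1, 4, 5}  B5 = {0, 4, 5, 8}  B6 = {0, 2, 4, 8}
Tree: B1–B2, B2–B3, B3–B4, B4–B5, B5–B6
Each bag holds 4 vertices, so the decomposition has width 3, which upper-bounds the treewidth. For the lower bound: the 4 vertex sets {3,6,7}, {1}, {5}, {0,2,4,8} are disjoint, each induces a connected subgraph, and every pair is joined by at least one edge of G. Contracting each set to a single vertex therefore yields K_{4} as a minor, and since treewidth is minor-monotone, tw(G) ≥ tw(K_{4}) = 3. Hence tw(G) = 3 exactly.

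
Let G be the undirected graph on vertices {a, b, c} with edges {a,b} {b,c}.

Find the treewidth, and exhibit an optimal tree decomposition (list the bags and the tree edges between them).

Treewidth 1.
One such decomposition:
Bags: B1 = {b, c}  B2 = {a, b}
Tree: B1–B2

Each bag holds 2 vertices, so the decomposition has width 1, which upper-bounds the treewidth. Any graph with an edge has treewidth ≥ 1, and G has the edge c–b. Combining the bounds, tw(G) = 1.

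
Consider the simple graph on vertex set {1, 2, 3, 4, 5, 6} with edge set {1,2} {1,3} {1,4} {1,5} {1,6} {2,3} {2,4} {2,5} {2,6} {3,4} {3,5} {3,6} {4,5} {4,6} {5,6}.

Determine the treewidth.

5

A width-5 tree decomposition is:
Bags: B1 = {1, 2, 3, 4, 5, 6}
Tree: (single bag)
A single bag containing all 6 vertices is trivially a valid decomposition of width 5. On the other hand G contains the 6-clique {1, 2, 3, 4, 5, 6}. A clique must lie in a single bag of any decomposition, so no decomposition can have width below 5. Hence tw(G) = 5 exactly.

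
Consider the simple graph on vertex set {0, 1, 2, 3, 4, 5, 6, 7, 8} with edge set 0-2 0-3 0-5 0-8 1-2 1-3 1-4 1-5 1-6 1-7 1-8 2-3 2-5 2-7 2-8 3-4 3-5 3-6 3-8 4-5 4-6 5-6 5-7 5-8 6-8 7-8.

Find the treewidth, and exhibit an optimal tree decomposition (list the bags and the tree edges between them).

The largest bag has 5 vertices, giving width 4; this decomposition certifies tw(G) ≤ 4. On the other hand G contains the 5-clique {0, 2, 3, 5, 8}. A clique must lie in a single bag of any decomposition, so no decomposition can have width below 4. Hence tw(G) = 4 exactly.

Treewidth 4.
Bags: B1 = {1, 2, 3, 5, 8}  B2 = {0, 2, 3, 5, 8}  B3 = {1, 3, 5, 6, 8}  B4 = {1, 2, 5, 7, 8}  B5 = {1, 3, 4, 5, 6}
Tree: B1–B2, B1–B3, B1–B4, B3–B5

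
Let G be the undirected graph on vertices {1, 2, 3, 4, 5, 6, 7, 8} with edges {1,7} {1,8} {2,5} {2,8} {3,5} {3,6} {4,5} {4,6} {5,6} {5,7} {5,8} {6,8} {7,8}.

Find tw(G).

A width-2 tree decomposition is:
Bags: B1 = {3, 5, 6}  B2 = {5, 6, 8}  B3 = {5, 7, 8}  B4 = {1, 7, 8}  B5 = {2, 5, 8}  B6 = {4, 5, 6}
Tree: B1–B2, B2–B3, B3–B4, B3–B5, B2–B6
Each bag holds 3 vertices, so the decomposition has width 2, which upper-bounds the treewidth. Conversely, {1, 7, 8} is a clique of size 3, and the vertices of any clique must share a bag in every tree decomposition; so some bag has ≥ 3 vertices and tw(G) ≥ 2. Therefore the treewidth is 2.

2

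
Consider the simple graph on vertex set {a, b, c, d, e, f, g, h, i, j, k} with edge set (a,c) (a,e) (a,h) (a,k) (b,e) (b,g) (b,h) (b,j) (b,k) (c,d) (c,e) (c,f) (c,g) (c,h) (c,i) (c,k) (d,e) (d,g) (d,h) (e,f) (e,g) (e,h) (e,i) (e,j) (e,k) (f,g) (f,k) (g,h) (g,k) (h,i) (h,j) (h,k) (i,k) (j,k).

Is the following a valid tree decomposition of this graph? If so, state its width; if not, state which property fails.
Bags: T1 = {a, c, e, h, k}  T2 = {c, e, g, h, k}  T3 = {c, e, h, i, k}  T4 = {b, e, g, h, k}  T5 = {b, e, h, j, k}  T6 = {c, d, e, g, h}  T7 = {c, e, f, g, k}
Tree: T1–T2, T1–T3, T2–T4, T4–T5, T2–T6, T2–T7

Every vertex of G appears in some bag (union = {a, b, c, d, e, f, g, h, i, j, k}); every edge is covered by a bag; and for each vertex v the set of bags containing v is connected in the bag tree. The decomposition is therefore valid. The largest bag has 5 vertices, so the width is 4.

Yes; width 4.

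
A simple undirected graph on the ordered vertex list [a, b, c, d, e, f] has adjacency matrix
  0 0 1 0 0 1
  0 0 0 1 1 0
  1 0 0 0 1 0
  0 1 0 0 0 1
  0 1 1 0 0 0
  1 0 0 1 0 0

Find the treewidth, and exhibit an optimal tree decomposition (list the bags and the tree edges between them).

The largest bag has 3 vertices, giving width 2; this decomposition certifies tw(G) ≤ 2. For the lower bound, G contains the cycle c–e–b–d–f–a–c, so G is not a forest; only forests have treewidth ≤ 1, hence tw(G) ≥ 2. Hence tw(G) = 2 exactly.

Treewidth 2.
One optimal decomposition is:
Bags: B1 = {b, c, e}  B2 = {b, c, d}  B3 = {c, d, f}  B4 = {a, c, f}
Tree: B1–B2, B2–B3, B3–B4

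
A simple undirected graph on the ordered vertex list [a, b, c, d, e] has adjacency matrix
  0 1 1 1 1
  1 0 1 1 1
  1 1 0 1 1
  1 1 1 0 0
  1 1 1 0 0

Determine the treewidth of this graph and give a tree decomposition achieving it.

Treewidth 3.
Bags: B1 = {a, b, c, e}  B2 = {a, b, c, d}
Tree: B1–B2

Each bag holds 4 vertices, so the decomposition has width 3, which upper-bounds the treewidth. Conversely, {a, b, c, d} is a clique of size 4, and the vertices of any clique must share a bag in every tree decomposition; so some bag has ≥ 4 vertices and tw(G) ≥ 3. Hence tw(G) = 3 exactly.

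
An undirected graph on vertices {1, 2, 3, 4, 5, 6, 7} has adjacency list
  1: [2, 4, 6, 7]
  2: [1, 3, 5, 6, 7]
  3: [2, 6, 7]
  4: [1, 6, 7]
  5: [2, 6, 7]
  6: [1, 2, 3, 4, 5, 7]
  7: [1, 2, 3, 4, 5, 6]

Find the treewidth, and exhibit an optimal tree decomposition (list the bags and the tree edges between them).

Every bag has size at most 4, so the width is 4 − 1 = 3 and tw(G) ≤ 3. For the lower bound, the 4 vertices {1, 2, 6, 7} are pairwise adjacent, and any tree decomposition puts a clique entirely inside one bag — forcing width ≥ 3. Combining the bounds, tw(G) = 3.

Treewidth 3.
One such decomposition:
Bags: B1 = {1, 4, 6, 7}  B2 = {1, 2, 6, 7}  B3 = {2, 3, 6, 7}  B4 = {2, 5, 6, 7}
Tree: B1–B2, B2–B3, B2–B4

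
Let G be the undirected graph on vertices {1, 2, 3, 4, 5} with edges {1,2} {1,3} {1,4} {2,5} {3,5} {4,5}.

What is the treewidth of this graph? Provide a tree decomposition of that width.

Every bag has size at most 3, so the width is 3 − 1 = 2 and tw(G) ≤ 2. Since 5–4–1–3–5 is a cycle in G, G is not acyclic. Forests are exactly the graphs of treewidth ≤ 1, so tw(G) ≥ 2. Hence tw(G) = 2 exactly.

Treewidth 2.
Bags: B1 = {1, 4, 5}  B2 = {1, 3, 5}  B3 = {1, 2, 5}
Tree: B1–B2, B2–B3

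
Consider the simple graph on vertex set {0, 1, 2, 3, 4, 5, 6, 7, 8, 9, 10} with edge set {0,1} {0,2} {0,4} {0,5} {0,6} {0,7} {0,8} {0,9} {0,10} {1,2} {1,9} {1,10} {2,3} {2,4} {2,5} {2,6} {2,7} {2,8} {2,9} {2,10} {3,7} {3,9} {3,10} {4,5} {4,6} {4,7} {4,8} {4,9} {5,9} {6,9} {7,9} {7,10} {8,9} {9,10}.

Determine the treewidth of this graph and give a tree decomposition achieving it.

Treewidth 4.
One optimal decomposition is:
Bags: B1 = {0, 2, 7, 9, 10}  B2 = {0, 1, 2, 9, 10}  B3 = {0, 2, 4, 7, 9}  B4 = {0, 2, 4, 5, 9}  B5 = {0, 2, 4, 8, 9}  B6 = {2, 3, 7, 9, 10}  B7 = {0, 2, 4, 6, 9}
Tree: B1–B2, B1–B3, B3–B4, B3–B5, B1–B6, B5–B7

The largest bag has 5 vertices, giving width 4; this decomposition certifies tw(G) ≤ 4. For the lower bound, the 5 vertices {0, 1, 2, 9, 10} are pairwise adjacent, and any tree decomposition puts a clique entirely inside one bag — forcing width ≥ 4. Therefore the treewidth is 4.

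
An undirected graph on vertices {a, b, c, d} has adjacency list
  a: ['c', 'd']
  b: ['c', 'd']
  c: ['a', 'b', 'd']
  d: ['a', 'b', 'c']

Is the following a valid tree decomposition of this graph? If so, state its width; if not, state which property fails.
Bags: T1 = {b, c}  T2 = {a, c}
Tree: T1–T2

A tree decomposition must satisfy three properties: every vertex lies in some bag; for every edge, both endpoints lie together in some bag; and for every vertex, the bags containing it form a connected subtree. Here vertex d appears in no bag, so the decomposition is invalid.

No — vertex d appears in no bag.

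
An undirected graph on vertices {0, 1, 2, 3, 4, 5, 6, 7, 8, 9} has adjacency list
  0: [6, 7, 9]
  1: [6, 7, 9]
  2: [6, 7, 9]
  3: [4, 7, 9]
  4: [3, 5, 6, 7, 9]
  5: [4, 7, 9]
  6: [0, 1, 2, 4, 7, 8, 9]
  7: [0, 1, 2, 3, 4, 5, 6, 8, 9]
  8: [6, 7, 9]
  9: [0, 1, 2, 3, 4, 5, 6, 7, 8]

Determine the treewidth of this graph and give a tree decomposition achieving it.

Treewidth 3.
One optimal decomposition is:
Bags: B1 = {4, 6, 7, 9}  B2 = {6, 7, 8, 9}  B3 = {4, 5, 7, 9}  B4 = {3, 4, 7, 9}  B5 = {2, 6, 7, 9}  B6 = {1, 6, 7, 9}  B7 = {0, 6, 7, 9}
Tree: B1–B2, B1–B3, B3–B4, B1–B5, B2–B6, B5–B7

Each bag holds 4 vertices, so the decomposition has width 3, which upper-bounds the treewidth. On the other hand G contains the 4-clique {3, 4, 7, 9}. A clique must lie in a single bag of any decomposition, so no decomposition can have width below 3. Therefore the treewidth is 3.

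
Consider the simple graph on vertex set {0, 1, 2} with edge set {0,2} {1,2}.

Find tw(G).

A width-1 tree decomposition is:
Bags: B1 = {0, 2}  B2 = {1, 2}
Tree: B1–B2
Each bag holds 2 vertices, so the decomposition has width 1, which upper-bounds the treewidth. Any graph with an edge has treewidth ≥ 1, and G has the edge 2–0. Therefore the treewidth is 1.

1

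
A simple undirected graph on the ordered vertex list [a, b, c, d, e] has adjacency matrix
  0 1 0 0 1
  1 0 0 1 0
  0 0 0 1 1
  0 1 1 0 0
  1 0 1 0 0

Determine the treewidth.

2

A width-2 tree decomposition is:
Bags: B1 = {b, c, d}  B2 = {a, b, c}  B3 = {a, c, e}
Tree: B1–B2, B2–B3
Each bag holds 3 vertices, so the decomposition has width 2, which upper-bounds the treewidth. For the lower bound, G contains the cycle c–d–b–a–e–c, so G is not a forest; only forests have treewidth ≤ 1, hence tw(G) ≥ 2. Hence tw(G) = 2 exactly.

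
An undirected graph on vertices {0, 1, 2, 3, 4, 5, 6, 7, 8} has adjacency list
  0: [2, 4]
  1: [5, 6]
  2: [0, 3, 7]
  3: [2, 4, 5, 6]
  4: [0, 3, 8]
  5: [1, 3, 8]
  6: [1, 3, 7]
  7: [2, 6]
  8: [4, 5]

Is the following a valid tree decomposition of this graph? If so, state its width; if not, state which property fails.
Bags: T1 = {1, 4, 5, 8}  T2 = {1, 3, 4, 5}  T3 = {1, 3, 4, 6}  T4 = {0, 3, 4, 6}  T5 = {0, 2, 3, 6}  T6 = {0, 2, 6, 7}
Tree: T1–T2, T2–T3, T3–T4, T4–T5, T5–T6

Yes; width 3.

Checking the three conditions: (i) the bags cover all of {0, 1, 2, 3, 4, 5, 6, 7, 8}; (ii) for each edge, some bag contains both endpoints; (iii) the bags containing any fixed vertex form a subtree. All hold, so the decomposition is valid with width 4 − 1 = 3.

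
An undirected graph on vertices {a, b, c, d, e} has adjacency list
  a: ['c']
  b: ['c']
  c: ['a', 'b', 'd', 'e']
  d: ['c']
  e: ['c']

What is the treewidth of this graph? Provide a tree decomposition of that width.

Treewidth 1.
Bags: B1 = {c, e}  B2 = {b, c}  B3 = {c, d}  B4 = {a, c}
Tree: B1–B2, B1–B3, B2–B4

Every bag has size at most 2, so the width is 2 − 1 = 1 and tw(G) ≤ 1. Any graph with an edge has treewidth ≥ 1, and G has the edge e–c. Therefore the treewidth is 1.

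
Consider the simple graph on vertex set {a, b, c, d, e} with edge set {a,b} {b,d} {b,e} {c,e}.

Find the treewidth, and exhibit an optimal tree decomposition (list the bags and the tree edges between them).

Every bag has size at most 2, so the width is 2 − 1 = 1 and tw(G) ≤ 1. Any graph with an edge has treewidth ≥ 1, and G has the edge b–e. The upper and lower bounds meet at 1, so that is the treewidth.

Treewidth 1.
One such decomposition:
Bags: B1 = {b, e}  B2 = {b, d}  B3 = {a, b}  B4 = {c, e}
Tree: B1–B2, B2–B3, B1–B4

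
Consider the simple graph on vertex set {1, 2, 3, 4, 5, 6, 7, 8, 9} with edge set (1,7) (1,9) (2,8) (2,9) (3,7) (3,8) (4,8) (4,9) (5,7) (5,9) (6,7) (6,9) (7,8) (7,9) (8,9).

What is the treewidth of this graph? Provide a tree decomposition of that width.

Treewidth 2.
One optimal decomposition is:
Bags: B1 = {7, 8, 9}  B2 = {3, 7, 8}  B3 = {5, 7, 9}  B4 = {4, 8, 9}  B5 = {1, 7, 9}  B6 = {6, 7, 9}  B7 = {2, 8, 9}
Tree: B1–B2, B1–B3, B1–B4, B1–B5, B3–B6, B4–B7

Each bag holds 3 vertices, so the decomposition has width 2, which upper-bounds the treewidth. On the other hand G contains the 3-clique {2, 8, 9}. A clique must lie in a single bag of any decomposition, so no decomposition can have width below 2. Therefore the treewidth is 2.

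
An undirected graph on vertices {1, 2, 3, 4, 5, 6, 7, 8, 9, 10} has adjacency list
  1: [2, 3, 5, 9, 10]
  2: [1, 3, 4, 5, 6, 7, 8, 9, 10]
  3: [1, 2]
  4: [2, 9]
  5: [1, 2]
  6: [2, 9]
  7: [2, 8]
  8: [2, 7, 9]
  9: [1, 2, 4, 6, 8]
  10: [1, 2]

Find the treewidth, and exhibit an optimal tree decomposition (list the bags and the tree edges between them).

Treewidth 2.
One such decomposition:
Bags: B1 = {1, 2, 9}  B2 = {1, 2, 5}  B3 = {2, 8, 9}  B4 = {1, 2, 10}  B5 = {2, 4, 9}  B6 = {1, 2, 3}  B7 = {2, 7, 8}  B8 = {2, 6, 9}
Tree: B1–B2, B1–B3, B2–B4, B1–B5, B4–B6, B3–B7, B5–B8

The largest bag has 3 vertices, giving width 2; this decomposition certifies tw(G) ≤ 2. On the other hand G contains the 3-clique {1, 2, 9}. A clique must lie in a single bag of any decomposition, so no decomposition can have width below 2. Combining the bounds, tw(G) = 2.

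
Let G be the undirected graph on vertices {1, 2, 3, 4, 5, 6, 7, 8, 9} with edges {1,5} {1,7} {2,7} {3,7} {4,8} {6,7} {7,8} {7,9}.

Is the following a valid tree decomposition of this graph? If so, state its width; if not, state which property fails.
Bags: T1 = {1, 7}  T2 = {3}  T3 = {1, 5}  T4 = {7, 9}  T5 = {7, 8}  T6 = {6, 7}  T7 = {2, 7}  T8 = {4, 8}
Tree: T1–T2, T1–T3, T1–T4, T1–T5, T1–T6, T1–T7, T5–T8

A tree decomposition must satisfy three properties: every vertex lies in some bag; for every edge, both endpoints lie together in some bag; and for every vertex, the bags containing it form a connected subtree. Here edge (7,3) lies in no bag, so the decomposition is invalid.

No — edge (7,3) lies in no bag.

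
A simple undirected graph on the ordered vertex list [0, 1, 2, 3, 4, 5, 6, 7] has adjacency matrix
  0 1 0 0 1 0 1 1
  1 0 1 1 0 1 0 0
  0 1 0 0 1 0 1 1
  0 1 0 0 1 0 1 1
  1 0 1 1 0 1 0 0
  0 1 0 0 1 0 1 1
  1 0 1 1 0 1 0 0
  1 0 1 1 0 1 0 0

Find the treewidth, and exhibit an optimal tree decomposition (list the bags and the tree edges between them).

Every bag has size at most 5, so the width is 5 − 1 = 4 and tw(G) ≤ 4. For the lower bound: the 5 vertex sets {2,4}, {0,1}, {3,7}, {5}, {6} are disjoint, each induces a connected subgraph, and every pair is joined by at least one edge of G. Contracting each set to a single vertex therefore yields K_{5} as a minor, and since treewidth is minor-monotone, tw(G) ≥ tw(K_{5}) = 4. Combining the bounds, tw(G) = 4.

Treewidth 4.
One such decomposition:
Bags: B1 = {0, 2, 3, 4, 5}  B2 = {0, 1, 2, 3, 5}  B3 = {0, 2, 3, 5, 7}  B4 = {0, 2, 3, 5, 6}
Tree: B1–B2, B2–B3, B3–B4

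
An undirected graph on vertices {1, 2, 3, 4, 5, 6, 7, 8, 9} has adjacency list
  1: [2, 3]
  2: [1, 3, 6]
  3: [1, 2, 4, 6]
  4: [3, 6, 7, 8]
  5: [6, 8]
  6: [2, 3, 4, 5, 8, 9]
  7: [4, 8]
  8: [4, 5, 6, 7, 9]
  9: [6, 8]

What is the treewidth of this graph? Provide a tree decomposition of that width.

Treewidth 2.
Bags: B1 = {4, 7, 8}  B2 = {4, 6, 8}  B3 = {5, 6, 8}  B4 = {6, 8, 9}  B5 = {3, 4, 6}  B6 = {2, 3, 6}  B7 = {1, 2, 3}
Tree: B1–B2, B2–B3, B2–B4, B2–B5, B5–B6, B6–B7

Every bag has size at most 3, so the width is 3 − 1 = 2 and tw(G) ≤ 2. For the lower bound, the 3 vertices {1, 2, 3} are pairwise adjacent, and any tree decomposition puts a clique entirely inside one bag — forcing width ≥ 2. Combining the bounds, tw(G) = 2.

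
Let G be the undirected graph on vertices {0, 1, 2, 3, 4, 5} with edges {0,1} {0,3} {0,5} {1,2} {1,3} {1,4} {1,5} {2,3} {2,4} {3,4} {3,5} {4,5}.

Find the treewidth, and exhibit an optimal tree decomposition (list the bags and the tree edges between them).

Treewidth 3.
Bags: B1 = {0, 1, 3, 5}  B2 = {1, 3, 4, 5}  B3 = {1, 2, 3, 4}
Tree: B1–B2, B2–B3

Each bag holds 4 vertices, so the decomposition has width 3, which upper-bounds the treewidth. Conversely, {0, 1, 3, 5} is a clique of size 4, and the vertices of any clique must share a bag in every tree decomposition; so some bag has ≥ 4 vertices and tw(G) ≥ 3. Hence tw(G) = 3 exactly.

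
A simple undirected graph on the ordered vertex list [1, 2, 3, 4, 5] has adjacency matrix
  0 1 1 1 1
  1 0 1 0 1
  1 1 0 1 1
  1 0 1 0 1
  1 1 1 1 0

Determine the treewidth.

3

A width-3 tree decomposition is:
Bags: B1 = {1, 3, 4, 5}  B2 = {1, 2, 3, 5}
Tree: B1–B2
Each bag holds 4 vertices, so the decomposition has width 3, which upper-bounds the treewidth. Conversely, {1, 2, 3, 5} is a clique of size 4, and the vertices of any clique must share a bag in every tree decomposition; so some bag has ≥ 4 vertices and tw(G) ≥ 3. Combining the bounds, tw(G) = 3.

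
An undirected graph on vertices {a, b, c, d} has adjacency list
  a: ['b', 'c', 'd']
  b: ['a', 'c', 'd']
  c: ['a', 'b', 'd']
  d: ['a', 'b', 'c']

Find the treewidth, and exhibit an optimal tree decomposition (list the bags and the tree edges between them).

A single bag containing all 4 vertices is trivially a valid decomposition of width 3. On the other hand G contains the 4-clique {a, b, c, d}. A clique must lie in a single bag of any decomposition, so no decomposition can have width below 3. The upper and lower bounds meet at 3, so that is the treewidth.

Treewidth 3.
Bags: B1 = {a, b, c, d}
Tree: (single bag)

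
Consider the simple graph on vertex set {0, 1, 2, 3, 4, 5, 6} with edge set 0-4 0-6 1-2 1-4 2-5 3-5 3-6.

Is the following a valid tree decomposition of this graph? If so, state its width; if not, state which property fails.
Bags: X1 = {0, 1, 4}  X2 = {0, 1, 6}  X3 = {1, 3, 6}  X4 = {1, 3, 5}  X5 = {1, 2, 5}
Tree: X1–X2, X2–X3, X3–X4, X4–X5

Yes; width 2.

Every vertex of G appears in some bag (union = {0, 1, 2, 3, 4, 5, 6}); every edge is covered by a bag; and for each vertex v the set of bags containing v is connected in the bag tree. The decomposition is therefore valid. The largest bag has 3 vertices, so the width is 2.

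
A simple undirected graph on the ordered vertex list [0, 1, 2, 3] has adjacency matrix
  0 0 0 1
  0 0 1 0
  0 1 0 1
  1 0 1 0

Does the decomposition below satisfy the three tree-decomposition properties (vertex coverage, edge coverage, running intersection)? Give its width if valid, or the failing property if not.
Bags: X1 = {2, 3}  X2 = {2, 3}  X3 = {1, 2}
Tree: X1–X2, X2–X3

No — vertex 0 appears in no bag.

A tree decomposition must satisfy three properties: every vertex lies in some bag; for every edge, both endpoints lie together in some bag; and for every vertex, the bags containing it form a connected subtree. Here vertex 0 appears in no bag, so the decomposition is invalid.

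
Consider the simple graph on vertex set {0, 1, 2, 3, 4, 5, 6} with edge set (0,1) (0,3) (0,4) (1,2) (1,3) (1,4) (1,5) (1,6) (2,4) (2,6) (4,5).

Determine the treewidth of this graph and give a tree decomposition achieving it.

Every bag has size at most 3, so the width is 3 − 1 = 2 and tw(G) ≤ 2. Conversely, {0, 1, 3} is a clique of size 3, and the vertices of any clique must share a bag in every tree decomposition; so some bag has ≥ 3 vertices and tw(G) ≥ 2. Therefore the treewidth is 2.

Treewidth 2.
One such decomposition:
Bags: B1 = {0, 1, 4}  B2 = {1, 2, 4}  B3 = {1, 4, 5}  B4 = {1, 2, 6}  B5 = {0, 1, 3}
Tree: B1–B2, B1–B3, B2–B4, B1–B5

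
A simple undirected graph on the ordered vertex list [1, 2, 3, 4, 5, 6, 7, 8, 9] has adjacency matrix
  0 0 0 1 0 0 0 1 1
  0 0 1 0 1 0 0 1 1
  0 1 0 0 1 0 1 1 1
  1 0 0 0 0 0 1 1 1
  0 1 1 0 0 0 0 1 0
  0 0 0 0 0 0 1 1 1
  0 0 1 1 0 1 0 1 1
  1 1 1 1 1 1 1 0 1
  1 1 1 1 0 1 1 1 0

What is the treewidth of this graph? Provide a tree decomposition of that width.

Each bag holds 4 vertices, so the decomposition has width 3, which upper-bounds the treewidth. For the lower bound, the 4 vertices {1, 4, 8, 9} are pairwise adjacent, and any tree decomposition puts a clique entirely inside one bag — forcing width ≥ 3. Combining the bounds, tw(G) = 3.

Treewidth 3.
One such decomposition:
Bags: B1 = {2, 3, 8, 9}  B2 = {3, 7, 8, 9}  B3 = {2, 3, 5, 8}  B4 = {4, 7, 8, 9}  B5 = {6, 7, 8, 9}  B6 = {1, 4, 8, 9}
Tree: B1–B2, B1–B3, B2–B4, B2–B5, B4–B6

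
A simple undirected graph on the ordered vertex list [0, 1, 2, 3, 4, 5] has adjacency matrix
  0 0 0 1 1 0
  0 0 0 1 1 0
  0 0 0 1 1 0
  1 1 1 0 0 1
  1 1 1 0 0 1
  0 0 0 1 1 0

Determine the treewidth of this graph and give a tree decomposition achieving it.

Every bag has size at most 3, so the width is 3 − 1 = 2 and tw(G) ≤ 2. Since 4–5–3–0–4 is a cycle in G, G is not acyclic. Forests are exactly the graphs of treewidth ≤ 1, so tw(G) ≥ 2. Combining the bounds, tw(G) = 2.

Treewidth 2.
Bags: B1 = {3, 4, 5}  B2 = {0, 3, 4}  B3 = {2, 3, 4}  B4 = {1, 3, 4}
Tree: B1–B2, B2–B3, B3–B4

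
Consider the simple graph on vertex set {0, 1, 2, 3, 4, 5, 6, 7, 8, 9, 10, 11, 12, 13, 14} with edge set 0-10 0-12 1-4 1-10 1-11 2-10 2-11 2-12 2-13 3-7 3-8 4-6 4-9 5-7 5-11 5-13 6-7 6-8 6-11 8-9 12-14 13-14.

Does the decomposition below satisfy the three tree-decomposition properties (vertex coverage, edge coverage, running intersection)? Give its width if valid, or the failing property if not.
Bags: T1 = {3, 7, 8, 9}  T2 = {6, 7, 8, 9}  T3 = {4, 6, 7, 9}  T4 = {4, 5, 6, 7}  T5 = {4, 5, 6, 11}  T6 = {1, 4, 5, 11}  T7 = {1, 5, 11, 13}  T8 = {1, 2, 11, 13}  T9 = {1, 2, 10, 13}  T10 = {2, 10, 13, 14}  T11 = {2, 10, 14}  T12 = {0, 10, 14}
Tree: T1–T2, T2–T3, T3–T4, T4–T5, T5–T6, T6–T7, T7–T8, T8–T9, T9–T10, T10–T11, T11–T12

A tree decomposition must satisfy three properties: every vertex lies in some bag; for every edge, both endpoints lie together in some bag; and for every vertex, the bags containing it form a connected subtree. Here vertex 12 appears in no bag, so the decomposition is invalid.

No — vertex 12 appears in no bag.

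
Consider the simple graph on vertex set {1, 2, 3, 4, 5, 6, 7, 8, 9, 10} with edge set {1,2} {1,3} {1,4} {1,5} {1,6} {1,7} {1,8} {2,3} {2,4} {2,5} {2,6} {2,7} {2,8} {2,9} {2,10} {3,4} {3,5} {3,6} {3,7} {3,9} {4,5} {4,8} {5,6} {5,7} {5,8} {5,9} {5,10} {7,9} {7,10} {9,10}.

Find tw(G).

4

A width-4 tree decomposition is:
Bags: B1 = {2, 3, 5, 7, 9}  B2 = {2, 5, 7, 9, 10}  B3 = {1, 2, 3, 5, 7}  B4 = {1, 2, 3, 4, 5}  B5 = {1, 2, 4, 5, 8}  B6 = {1, 2, 3, 5, 6}
Tree: B1–B2, B1–B3, B3–B4, B4–B5, B4–B6
Each bag holds 5 vertices, so the decomposition has width 4, which upper-bounds the treewidth. On the other hand G contains the 5-clique {1, 2, 4, 5, 8}. A clique must lie in a single bag of any decomposition, so no decomposition can have width below 4. The upper and lower bounds meet at 4, so that is the treewidth.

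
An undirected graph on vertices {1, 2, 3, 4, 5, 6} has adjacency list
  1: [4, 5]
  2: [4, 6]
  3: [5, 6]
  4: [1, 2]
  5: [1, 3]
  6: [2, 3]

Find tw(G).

A width-2 tree decomposition is:
Bags: B1 = {1, 2, 4}  B2 = {1, 2, 5}  B3 = {2, 3, 5}  B4 = {2, 3, 6}
Tree: B1–B2, B2–B3, B3–B4
The largest bag has 3 vertices, giving width 2; this decomposition certifies tw(G) ≤ 2. For the lower bound, G contains the cycle 2–4–1–5–3–6–2, so G is not a forest; only forests have treewidth ≤ 1, hence tw(G) ≥ 2. Therefore the treewidth is 2.

2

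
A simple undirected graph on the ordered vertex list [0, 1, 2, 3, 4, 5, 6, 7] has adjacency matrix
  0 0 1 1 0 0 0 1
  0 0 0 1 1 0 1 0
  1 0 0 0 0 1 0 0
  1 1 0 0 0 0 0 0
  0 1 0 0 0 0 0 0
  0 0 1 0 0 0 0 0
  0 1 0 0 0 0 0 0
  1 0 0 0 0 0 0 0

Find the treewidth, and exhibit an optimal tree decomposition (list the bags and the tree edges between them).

The largest bag has 2 vertices, giving width 1; this decomposition certifies tw(G) ≤ 1. Any graph with an edge has treewidth ≥ 1, and G has the edge 0–2. The upper and lower bounds meet at 1, so that is the treewidth.

Treewidth 1.
Bags: B1 = {0, 2}  B2 = {0, 7}  B3 = {0, 3}  B4 = {1, 3}  B5 = {1, 6}  B6 = {2, 5}  B7 = {1, 4}
Tree: B1–B2, B2–B3, B3–B4, B4–B5, B1–B6, B5–B7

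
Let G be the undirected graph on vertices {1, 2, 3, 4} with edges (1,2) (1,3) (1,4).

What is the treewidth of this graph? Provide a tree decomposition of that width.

Treewidth 1.
One such decomposition:
Bags: B1 = {1, 2}  B2 = {1, 4}  B3 = {1, 3}
Tree: B1–B2, B1–B3

The largest bag has 2 vertices, giving width 1; this decomposition certifies tw(G) ≤ 1. G has an edge, so its treewidth is at least 1. Hence tw(G) = 1 exactly.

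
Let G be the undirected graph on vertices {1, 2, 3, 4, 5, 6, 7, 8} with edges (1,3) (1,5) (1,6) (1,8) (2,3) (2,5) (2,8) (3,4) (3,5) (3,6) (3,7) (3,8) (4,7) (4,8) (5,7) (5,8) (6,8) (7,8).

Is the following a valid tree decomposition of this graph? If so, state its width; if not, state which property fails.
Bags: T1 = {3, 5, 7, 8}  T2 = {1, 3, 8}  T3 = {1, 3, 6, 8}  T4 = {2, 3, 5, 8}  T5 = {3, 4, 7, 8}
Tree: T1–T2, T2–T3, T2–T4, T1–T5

A tree decomposition must satisfy three properties: every vertex lies in some bag; for every edge, both endpoints lie together in some bag; and for every vertex, the bags containing it form a connected subtree. Here edge (5,1) lies in no bag, so the decomposition is invalid.

No — edge (5,1) lies in no bag.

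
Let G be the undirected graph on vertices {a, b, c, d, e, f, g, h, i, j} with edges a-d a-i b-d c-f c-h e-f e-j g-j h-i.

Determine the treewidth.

1

A width-1 tree decomposition is:
Bags: B1 = {b, d}  B2 = {a, d}  B3 = {a, i}  B4 = {h, i}  B5 = {c, h}  B6 = {c, f}  B7 = {e, f}  B8 = {e, j}  B9 = {g, j}
Tree: B1–B2, B2–B3, B3–B4, B4–B5, B5–B6, B6–B7, B7–B8, B8–B9
Every bag has size at most 2, so the width is 2 − 1 = 1 and tw(G) ≤ 1. Any graph with an edge has treewidth ≥ 1, and G has the edge b–d. Therefore the treewidth is 1.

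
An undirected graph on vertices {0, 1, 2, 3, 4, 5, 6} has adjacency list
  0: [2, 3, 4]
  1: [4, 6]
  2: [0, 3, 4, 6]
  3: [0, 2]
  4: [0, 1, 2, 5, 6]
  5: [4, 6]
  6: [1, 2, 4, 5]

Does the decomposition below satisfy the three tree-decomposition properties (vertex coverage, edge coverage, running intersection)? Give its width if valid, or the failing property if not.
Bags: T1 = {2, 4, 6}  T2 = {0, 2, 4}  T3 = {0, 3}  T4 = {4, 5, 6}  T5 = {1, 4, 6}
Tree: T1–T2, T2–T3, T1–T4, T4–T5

A tree decomposition must satisfy three properties: every vertex lies in some bag; for every edge, both endpoints lie together in some bag; and for every vertex, the bags containing it form a connected subtree. Here edge (2,3) lies in no bag, so the decomposition is invalid.

No — edge (2,3) lies in no bag.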